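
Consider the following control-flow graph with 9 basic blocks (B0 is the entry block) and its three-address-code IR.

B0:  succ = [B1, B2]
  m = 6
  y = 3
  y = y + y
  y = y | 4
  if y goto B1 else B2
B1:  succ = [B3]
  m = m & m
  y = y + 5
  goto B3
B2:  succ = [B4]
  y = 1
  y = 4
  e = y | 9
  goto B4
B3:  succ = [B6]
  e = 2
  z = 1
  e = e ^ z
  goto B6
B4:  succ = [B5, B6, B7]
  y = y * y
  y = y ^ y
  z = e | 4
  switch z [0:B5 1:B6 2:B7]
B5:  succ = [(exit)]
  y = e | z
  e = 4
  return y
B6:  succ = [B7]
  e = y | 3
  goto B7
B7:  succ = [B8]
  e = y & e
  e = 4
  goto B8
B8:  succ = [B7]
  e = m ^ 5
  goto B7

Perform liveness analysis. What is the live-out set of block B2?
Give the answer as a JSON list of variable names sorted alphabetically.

Answer: ["e", "m", "y"]

Working:
Block summaries:
  B0 def {m,y} use ∅
  B1 def {m,y} use {m,y}
  B2 def {e,y} use ∅
  B3 def {e,z} use ∅
  B4 def {y,z} use {e,y}
  B5 def {e,y} use {e,z}
  B6 def {e} use {y}
  B7 def {e} use {e,y}
  B8 def {e} use {m}

Liveness:
  B0 li=∅ lo={m,y}
  B1 li={m,y} lo={m,y}
  B2 li={m} lo={e,m,y}
  B3 li={m,y} lo={m,y}
  B4 li={e,m,y} lo={e,m,y,z}
  B5 li={e,z} lo=∅
  B6 li={m,y} lo={e,m,y}
  B7 li={e,m,y} lo={m,y}
  B8 li={m,y} lo={e,m,y}

live-out(B2) = ["e", "m", "y"]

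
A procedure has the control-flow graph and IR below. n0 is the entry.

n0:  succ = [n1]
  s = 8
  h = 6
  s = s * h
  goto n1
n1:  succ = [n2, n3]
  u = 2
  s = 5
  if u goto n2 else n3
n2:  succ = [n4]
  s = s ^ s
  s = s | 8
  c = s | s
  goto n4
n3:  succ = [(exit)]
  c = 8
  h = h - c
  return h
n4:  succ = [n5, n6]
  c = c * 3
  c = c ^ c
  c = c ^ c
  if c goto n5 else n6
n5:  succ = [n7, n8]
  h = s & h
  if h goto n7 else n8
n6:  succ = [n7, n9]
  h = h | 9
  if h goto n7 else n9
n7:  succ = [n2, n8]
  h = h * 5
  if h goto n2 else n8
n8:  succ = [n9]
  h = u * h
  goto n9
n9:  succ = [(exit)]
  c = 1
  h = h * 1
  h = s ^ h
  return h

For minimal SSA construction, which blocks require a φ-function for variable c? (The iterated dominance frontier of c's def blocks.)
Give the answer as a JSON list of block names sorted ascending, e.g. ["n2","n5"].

Answer: ["n2"]

Analysis:
idom tree: n1←n0 n2←n1 n3←n1 n4←n2 n5←n4 n6←n4 n7←n4 n8←n4 n9←n4
Dom at joins:
  n2: preds {n1,n7}: {n0,n1} ∩ {n0,n1,n2,n4,n7} = {n0,n1}; idom=n1
  n7: preds {n5,n6}: {n0,n1,n2,n4,n5} ∩ {n0,n1,n2,n4,n6} = {n0,n1,n2,n4}; idom=n4
  n8: preds {n5,n7}: {n0,n1,n2,n4,n5} ∩ {n0,n1,n2,n4,n7} = {n0,n1,n2,n4}; idom=n4
  n9: preds {n6,n8}: {n0,n1,n2,n4,n6} ∩ {n0,n1,n2,n4,n8} = {n0,n1,n2,n4}; idom=n4

Frontier:
  n2←n1: walk · to n1
  n2←n7: walk n7→n4→n2 to n1
  n7←n5: walk n5 to n4
  n7←n6: walk n6 to n4
  n8←n5: walk n5 to n4
  n8←n7: walk n7 to n4
  n9←n6: walk n6 to n4
  n9←n8: walk n8 to n4
  n0: DF=∅
  n1: DF=∅
  n2: DF={n2}
  n3: DF=∅
  n4: DF={n2}
  n5: DF={n7,n8}
  n6: DF={n7,n9}
  n7: DF={n2,n8}
  n8: DF={n9}
  n9: DF=∅

φ for c: defs {n2,n3,n4,n9}
  DF⁺ = {n2}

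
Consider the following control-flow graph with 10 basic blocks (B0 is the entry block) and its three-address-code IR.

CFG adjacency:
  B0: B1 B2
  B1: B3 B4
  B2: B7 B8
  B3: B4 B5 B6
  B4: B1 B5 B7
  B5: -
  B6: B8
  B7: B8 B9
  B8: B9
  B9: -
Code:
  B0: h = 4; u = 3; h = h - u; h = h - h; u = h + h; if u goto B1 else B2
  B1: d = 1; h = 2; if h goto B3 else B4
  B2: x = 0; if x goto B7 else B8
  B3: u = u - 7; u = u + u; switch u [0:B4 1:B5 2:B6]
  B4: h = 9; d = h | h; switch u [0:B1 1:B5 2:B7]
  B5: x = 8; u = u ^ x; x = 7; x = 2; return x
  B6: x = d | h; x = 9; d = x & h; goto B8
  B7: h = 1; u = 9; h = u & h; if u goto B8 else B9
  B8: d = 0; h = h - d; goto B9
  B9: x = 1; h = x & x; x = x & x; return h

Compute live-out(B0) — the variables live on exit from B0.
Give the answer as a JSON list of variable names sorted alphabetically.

def/use:
  B0 def {h,u} use ∅
  B1 def {d,h} use ∅
  B2 def {x} use ∅
  B3 def {u} use {u}
  B4 def {d,h} use {u}
  B5 def {u,x} use {u}
  B6 def {d,x} use {d,h}
  B7 def {h,u} use ∅
  B8 def {d,h} use {h}
  B9 def {h,x} use ∅

Liveness:
  live B0: ∅→{h,u}
  live B1: {u}→{d,h,u}
  live B2: {h}→{h}
  live B3: {d,h,u}→{d,h,u}
  live B4: {u}→{u}
  live B5: {u}→∅
  live B6: {d,h}→{h}
  live B7: ∅→{h}
  live B8: {h}→∅
  live B9: ∅→∅

live-out(B0) = ["h", "u"]

Answer: ["h", "u"]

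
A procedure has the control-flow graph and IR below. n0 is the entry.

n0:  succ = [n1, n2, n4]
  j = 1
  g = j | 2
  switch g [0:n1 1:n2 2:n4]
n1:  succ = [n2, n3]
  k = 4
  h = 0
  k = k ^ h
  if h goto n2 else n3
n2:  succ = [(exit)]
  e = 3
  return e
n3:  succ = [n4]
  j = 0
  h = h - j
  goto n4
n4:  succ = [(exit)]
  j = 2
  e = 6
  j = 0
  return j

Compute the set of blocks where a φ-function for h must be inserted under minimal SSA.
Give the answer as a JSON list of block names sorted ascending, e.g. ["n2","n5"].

Answer: ["n2", "n4"]

Analysis:
idom tree: n1←n0 n2←n0 n3←n1 n4←n0
Dom∩ at merges:
  n2: preds {n0,n1}: {n0} ∩ {n0,n1} = {n0}; idom=n0
  n4: preds {n0,n3}: {n0} ∩ {n0,n1,n3} = {n0}; idom=n0

DF walk-up:
  n2←n0: walk · to n0
  n2←n1: walk n1 to n0
  n4←n0: walk · to n0
  n4←n3: walk n3→n1 to n0
  n0: DF=∅
  n1: DF={n2,n4}
  n2: DF=∅
  n3: DF={n4}
  n4: DF=∅

φ for h: defs {n1,n3}
  DF⁺ = {n2,n4}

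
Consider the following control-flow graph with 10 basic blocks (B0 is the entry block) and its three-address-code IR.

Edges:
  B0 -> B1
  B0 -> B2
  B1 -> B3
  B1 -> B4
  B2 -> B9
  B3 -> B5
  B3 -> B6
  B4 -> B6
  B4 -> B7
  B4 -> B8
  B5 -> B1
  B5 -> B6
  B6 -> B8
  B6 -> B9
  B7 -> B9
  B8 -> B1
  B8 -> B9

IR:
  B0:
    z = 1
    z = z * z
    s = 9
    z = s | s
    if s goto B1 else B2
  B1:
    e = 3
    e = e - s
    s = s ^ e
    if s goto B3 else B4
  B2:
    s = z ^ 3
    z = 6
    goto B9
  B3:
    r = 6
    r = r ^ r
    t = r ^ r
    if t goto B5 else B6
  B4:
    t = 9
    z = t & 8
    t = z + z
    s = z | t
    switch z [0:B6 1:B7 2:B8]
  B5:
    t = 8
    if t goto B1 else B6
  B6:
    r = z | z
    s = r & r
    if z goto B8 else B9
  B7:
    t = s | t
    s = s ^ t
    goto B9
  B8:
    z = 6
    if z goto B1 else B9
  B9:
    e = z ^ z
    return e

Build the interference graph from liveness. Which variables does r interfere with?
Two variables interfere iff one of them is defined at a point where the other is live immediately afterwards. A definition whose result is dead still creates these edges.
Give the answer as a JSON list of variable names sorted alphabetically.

Answer: ["s", "z"]

Analysis:
Block summaries:
  B0 def {s,z} use ∅
  B1 def {e,s} use {s}
  B2 def {s,z} use {z}
  B3 def {r,t} use ∅
  B4 def {s,t,z} use ∅
  B5 def {t} use ∅
  B6 def {r,s} use {z}
  B7 def {s,t} use {s,t}
  B8 def {z} use ∅
  B9 def {e} use {z}

Live sets:
  B0: in=∅ out={s,z}
  B1: in={s,z} out={s,z}
  B2: in={z} out={z}
  B3: in={s,z} out={s,z}
  B4: in=∅ out={s,t,z}
  B5: in={s,z} out={s,z}
  B6: in={z} out={s,z}
  B7: in={s,t,z} out={z}
  B8: in={s} out={s,z}
  B9: in={z} out=∅

Interfere edges:
  e: {s,z}
  r: {s,z}
  s: {e,r,t,z}
  t: {s,z}
  z: {e,r,s,t}

N(r) = ["s", "z"]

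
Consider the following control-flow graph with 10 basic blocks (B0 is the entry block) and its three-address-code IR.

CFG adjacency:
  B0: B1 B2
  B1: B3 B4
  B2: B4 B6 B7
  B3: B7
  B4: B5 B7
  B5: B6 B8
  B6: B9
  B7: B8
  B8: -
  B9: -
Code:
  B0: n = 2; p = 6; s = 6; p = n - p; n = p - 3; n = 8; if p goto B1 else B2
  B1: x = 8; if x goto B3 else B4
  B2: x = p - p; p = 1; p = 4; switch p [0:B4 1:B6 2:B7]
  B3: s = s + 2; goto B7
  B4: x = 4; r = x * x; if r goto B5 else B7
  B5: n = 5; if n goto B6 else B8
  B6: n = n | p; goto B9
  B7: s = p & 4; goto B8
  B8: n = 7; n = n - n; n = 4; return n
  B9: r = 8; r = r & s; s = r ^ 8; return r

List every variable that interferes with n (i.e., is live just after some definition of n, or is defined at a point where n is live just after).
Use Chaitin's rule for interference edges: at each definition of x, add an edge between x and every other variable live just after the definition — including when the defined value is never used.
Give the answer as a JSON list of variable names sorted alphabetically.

Per-block:
  B0 def {n,p,s} use ∅
  B1 def {x} use ∅
  B2 def {p,x} use {p}
  B3 def {s} use {s}
  B4 def {r,x} use ∅
  B5 def {n} use ∅
  B6 def {n} use {n,p}
  B7 def {s} use {p}
  B8 def {n} use ∅
  B9 def {r,s} use {s}

Live sets:
  live B0: ∅→{n,p,s}
  live B1: {p,s}→{p,s}
  live B2: {n,p,s}→{n,p,s}
  live B3: {p,s}→{p}
  live B4: {p,s}→{p,s}
  live B5: {p,s}→{n,p,s}
  live B6: {n,p,s}→{s}
  live B7: {p}→∅
  live B8: ∅→∅
  live B9: {s}→∅

Interfere edges:
  n↔{p,s,x}
  p↔{n,r,s,x}
  r↔{p,s}
  s↔{n,p,r,x}
  x↔{n,p,s}

N(n) = ["p", "s", "x"]

Answer: ["p", "s", "x"]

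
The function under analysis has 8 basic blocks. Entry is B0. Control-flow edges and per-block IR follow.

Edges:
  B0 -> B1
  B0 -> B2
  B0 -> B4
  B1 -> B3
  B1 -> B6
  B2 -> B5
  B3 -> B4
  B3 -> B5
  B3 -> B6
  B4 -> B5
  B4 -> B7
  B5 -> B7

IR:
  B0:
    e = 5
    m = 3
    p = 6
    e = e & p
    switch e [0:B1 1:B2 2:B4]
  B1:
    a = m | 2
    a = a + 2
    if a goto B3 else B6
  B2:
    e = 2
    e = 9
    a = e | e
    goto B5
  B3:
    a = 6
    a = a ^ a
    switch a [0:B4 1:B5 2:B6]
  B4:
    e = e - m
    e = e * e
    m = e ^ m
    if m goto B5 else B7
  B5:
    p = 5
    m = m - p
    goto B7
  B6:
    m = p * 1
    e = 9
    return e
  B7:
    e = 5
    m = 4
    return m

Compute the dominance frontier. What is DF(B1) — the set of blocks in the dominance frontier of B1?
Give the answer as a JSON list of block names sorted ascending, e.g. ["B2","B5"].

idom tree: B1←B0 B2←B0 B3←B1 B4←B0 B5←B0 B6←B1 B7←B0
Join-block Dom:
  B4: preds {B0,B3}: {B0} ∩ {B0,B1,B3} = {B0}; idom=B0
  B5: preds {B2,B3,B4}: {B0,B2} ∩ {B0,B1,B3} ∩ {B0,B4} = {B0}; idom=B0
  B6: preds {B1,B3}: {B0,B1} ∩ {B0,B1,B3} = {B0,B1}; idom=B1
  B7: preds {B4,B5}: {B0,B4} ∩ {B0,B5} = {B0}; idom=B0

Frontier:
  B4←B0: walk · to B0
  B4←B3: walk B3→B1 to B0
  B5←B2: walk B2 to B0
  B5←B3: walk B3→B1 to B0
  B5←B4: walk B4 to B0
  B6←B1: walk · to B1
  B6←B3: walk B3 to B1
  B7←B4: walk B4 to B0
  B7←B5: walk B5 to B0
  B0 → ∅
  B1 → {B4,B5}
  B2 → {B5}
  B3 → {B4,B5,B6}
  B4 → {B5,B7}
  B5 → {B7}
  B6 → ∅
  B7 → ∅

DF(B1) = ["B4", "B5"]

Answer: ["B4", "B5"]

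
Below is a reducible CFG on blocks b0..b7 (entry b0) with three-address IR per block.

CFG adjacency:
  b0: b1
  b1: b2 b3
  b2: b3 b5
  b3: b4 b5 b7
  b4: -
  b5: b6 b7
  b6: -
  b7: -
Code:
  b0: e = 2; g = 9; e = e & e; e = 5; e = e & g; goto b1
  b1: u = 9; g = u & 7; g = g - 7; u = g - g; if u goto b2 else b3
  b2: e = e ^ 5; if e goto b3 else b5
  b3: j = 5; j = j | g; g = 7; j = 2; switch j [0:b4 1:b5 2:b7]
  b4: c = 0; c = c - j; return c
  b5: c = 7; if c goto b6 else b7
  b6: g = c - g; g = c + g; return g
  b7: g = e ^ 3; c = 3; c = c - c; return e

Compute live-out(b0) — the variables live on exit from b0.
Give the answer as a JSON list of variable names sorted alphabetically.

Block summaries:
  b0: {e,g} / ∅
  b1: {g,u} / ∅
  b2: {e} / {e}
  b3: {g,j} / {g}
  b4: {c} / {j}
  b5: {c} / ∅
  b6: {g} / {c,g}
  b7: {c,g} / {e}

Liveness:
  live b0: ∅→{e}
  live b1: {e}→{e,g}
  live b2: {e,g}→{e,g}
  live b3: {e,g}→{e,g,j}
  live b4: {j}→∅
  live b5: {e,g}→{c,e,g}
  live b6: {c,g}→∅
  live b7: {e}→∅

live-out(b0) = ["e"]

Answer: ["e"]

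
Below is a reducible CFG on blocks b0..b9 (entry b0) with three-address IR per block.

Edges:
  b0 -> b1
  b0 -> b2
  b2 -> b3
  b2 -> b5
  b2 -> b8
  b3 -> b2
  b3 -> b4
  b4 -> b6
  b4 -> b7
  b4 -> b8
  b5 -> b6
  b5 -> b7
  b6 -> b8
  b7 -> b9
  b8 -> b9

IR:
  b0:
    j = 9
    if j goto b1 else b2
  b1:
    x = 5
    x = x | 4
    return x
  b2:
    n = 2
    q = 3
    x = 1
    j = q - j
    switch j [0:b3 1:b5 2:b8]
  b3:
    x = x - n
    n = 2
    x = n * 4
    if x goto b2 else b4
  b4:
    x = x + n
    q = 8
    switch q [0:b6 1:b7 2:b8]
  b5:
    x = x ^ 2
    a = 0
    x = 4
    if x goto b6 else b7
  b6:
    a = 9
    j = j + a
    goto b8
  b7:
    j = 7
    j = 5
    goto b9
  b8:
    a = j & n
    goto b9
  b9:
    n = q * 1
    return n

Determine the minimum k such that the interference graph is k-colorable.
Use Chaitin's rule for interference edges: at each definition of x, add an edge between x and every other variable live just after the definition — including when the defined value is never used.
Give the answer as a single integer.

Per-block:
  b0 def {j} use ∅
  b1 def {x} use ∅
  b2 def {j,n,q,x} use {j}
  b3 def {n,x} use {n,x}
  b4 def {q,x} use {n,x}
  b5 def {a,x} use {x}
  b6 def {a,j} use {j}
  b7 def {j} use ∅
  b8 def {a} use {j,n}
  b9 def {n} use {q}

Live sets:
  live b0: ∅→{j}
  live b1: ∅→∅
  live b2: {j}→{j,n,q,x}
  live b3: {j,n,x}→{j,n,x}
  live b4: {j,n,x}→{j,n,q}
  live b5: {j,n,q,x}→{j,n,q}
  live b6: {j,n,q}→{j,n,q}
  live b7: {q}→{q}
  live b8: {j,n,q}→{q}
  live b9: {q}→∅

Interfere edges:
  a — {j,n,q}
  j — {a,n,q,x}
  n — {a,j,q,x}
  q — {a,j,n,x}
  x — {j,n,q}

Registers:
  {a,j,n,q} pairwise interfere (4-clique) ⇒ χ ≥ 4
  4-colouring: R0={j}  R1={n}  R2={q}  R3={a,x}
  χ = 4

Answer: 4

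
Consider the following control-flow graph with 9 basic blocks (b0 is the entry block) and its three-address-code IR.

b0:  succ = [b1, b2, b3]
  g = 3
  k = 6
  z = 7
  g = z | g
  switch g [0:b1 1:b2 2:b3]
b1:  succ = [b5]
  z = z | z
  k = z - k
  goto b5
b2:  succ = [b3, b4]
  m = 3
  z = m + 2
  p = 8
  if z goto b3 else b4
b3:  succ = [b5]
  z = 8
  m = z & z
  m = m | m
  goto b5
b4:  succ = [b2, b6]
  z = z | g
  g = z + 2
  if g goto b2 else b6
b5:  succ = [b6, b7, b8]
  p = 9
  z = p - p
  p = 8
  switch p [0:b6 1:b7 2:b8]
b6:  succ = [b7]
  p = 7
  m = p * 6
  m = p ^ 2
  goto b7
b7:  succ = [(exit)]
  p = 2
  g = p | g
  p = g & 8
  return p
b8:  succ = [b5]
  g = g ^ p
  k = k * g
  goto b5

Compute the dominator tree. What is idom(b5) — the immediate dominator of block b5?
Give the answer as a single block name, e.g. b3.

Answer: b0

Working:
idom tree: b1←b0 b2←b0 b3←b0 b4←b2 b5←b0 b6←b0 b7←b0 b8←b5
Join-block Dom:
  b2: preds {b0,b4}: {b0} ∩ {b0,b2,b4} = {b0}; idom=b0
  b3: preds {b0,b2}: {b0} ∩ {b0,b2} = {b0}; idom=b0
  b5: preds {b1,b3,b8}: {b0,b1} ∩ {b0,b3} ∩ {b0,b5,b8} = {b0}; idom=b0
  b6: preds {b4,b5}: {b0,b2,b4} ∩ {b0,b5} = {b0}; idom=b0
  b7: preds {b5,b6}: {b0,b5} ∩ {b0,b6} = {b0}; idom=b0

idom(b5) = b0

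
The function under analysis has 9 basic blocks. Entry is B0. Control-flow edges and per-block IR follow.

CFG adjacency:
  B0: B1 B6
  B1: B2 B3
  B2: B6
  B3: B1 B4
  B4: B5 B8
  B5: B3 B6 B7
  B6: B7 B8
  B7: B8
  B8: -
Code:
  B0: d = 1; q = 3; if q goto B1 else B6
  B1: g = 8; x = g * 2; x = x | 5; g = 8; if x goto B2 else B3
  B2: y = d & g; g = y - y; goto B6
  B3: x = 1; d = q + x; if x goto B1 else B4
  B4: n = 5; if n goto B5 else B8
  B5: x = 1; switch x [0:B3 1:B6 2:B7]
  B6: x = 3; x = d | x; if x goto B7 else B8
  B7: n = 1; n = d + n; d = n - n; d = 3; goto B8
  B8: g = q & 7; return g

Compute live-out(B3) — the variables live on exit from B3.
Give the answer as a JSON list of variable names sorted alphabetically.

Answer: ["d", "q"]

Derivation:
Block summaries:
  B0 def {d,q} use ∅
  B1 def {g,x} use ∅
  B2 def {g,y} use {d,g}
  B3 def {d,x} use {q}
  B4 def {n} use ∅
  B5 def {x} use ∅
  B6 def {x} use {d}
  B7 def {d,n} use {d}
  B8 def {g} use {q}

Live sets:
  B0 li=∅ lo={d,q}
  B1 li={d,q} lo={d,g,q}
  B2 li={d,g,q} lo={d,q}
  B3 li={q} lo={d,q}
  B4 li={d,q} lo={d,q}
  B5 li={d,q} lo={d,q}
  B6 li={d,q} lo={d,q}
  B7 li={d,q} lo={q}
  B8 li={q} lo=∅

live-out(B3) = ["d", "q"]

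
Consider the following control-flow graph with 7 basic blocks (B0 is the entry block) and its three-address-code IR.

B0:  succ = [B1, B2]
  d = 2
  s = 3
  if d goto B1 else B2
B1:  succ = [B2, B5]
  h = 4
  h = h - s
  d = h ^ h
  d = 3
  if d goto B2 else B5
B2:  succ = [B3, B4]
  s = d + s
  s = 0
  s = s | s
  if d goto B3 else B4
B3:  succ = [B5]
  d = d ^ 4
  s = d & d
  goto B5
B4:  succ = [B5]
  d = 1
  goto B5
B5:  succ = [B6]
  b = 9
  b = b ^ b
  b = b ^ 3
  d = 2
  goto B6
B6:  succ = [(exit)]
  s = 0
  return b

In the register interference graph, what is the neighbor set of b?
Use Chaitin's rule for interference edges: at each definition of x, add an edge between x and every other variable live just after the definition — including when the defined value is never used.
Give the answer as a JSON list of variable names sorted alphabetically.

def/use:
  B0 def {d,s} use ∅
  B1 def {d,h} use {s}
  B2 def {s} use {d,s}
  B3 def {d,s} use {d}
  B4 def {d} use ∅
  B5 def {b,d} use ∅
  B6 def {s} use {b}

Liveness:
  B0: in=∅ out={d,s}
  B1: in={s} out={d,s}
  B2: in={d,s} out={d}
  B3: in={d} out=∅
  B4: in=∅ out=∅
  B5: in=∅ out={b}
  B6: in={b} out=∅

Interfere edges:
  b — {d,s}
  d — {b,s}
  h — {s}
  s — {b,d,h}

N(b) = ["d", "s"]

Answer: ["d", "s"]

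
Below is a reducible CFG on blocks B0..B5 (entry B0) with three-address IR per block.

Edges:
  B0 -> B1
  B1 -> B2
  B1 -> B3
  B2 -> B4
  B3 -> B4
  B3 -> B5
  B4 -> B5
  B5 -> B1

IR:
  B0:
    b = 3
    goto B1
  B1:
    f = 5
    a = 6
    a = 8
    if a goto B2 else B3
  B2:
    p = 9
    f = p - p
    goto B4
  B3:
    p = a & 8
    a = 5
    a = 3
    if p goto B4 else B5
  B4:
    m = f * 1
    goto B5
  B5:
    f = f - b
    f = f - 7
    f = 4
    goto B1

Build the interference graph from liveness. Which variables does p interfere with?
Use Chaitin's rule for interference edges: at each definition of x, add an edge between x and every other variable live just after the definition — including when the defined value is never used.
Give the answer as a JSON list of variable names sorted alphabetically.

def/use:
  B0 def {b} use ∅
  B1 def {a,f} use ∅
  B2 def {f,p} use ∅
  B3 def {a,p} use {a}
  B4 def {m} use {f}
  B5 def {f} use {b,f}

Liveness:
  B0 li=∅ lo={b}
  B1 li={b} lo={a,b,f}
  B2 li={b} lo={b,f}
  B3 li={a,b,f} lo={b,f}
  B4 li={b,f} lo={b,f}
  B5 li={b,f} lo={b}

Interference:
  a: {b,f,p}
  b: {a,f,m,p}
  f: {a,b,m,p}
  m: {b,f}
  p: {a,b,f}

N(p) = ["a", "b", "f"]

Answer: ["a", "b", "f"]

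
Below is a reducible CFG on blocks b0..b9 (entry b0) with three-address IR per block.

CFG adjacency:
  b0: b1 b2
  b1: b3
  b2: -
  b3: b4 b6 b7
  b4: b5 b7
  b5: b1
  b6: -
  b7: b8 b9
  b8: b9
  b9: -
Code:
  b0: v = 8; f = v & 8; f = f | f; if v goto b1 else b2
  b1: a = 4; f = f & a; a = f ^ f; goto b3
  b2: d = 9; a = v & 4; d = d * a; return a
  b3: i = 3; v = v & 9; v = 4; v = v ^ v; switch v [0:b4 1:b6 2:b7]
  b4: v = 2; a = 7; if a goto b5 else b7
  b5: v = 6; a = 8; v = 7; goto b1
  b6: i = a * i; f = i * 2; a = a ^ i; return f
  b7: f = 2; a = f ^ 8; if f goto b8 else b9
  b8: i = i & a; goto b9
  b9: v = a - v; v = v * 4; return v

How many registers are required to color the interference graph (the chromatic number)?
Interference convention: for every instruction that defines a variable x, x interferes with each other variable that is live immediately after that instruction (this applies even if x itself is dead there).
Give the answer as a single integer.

Answer: 4

Working:
Per-block:
  b0: {f,v} / ∅
  b1: {a,f} / {f}
  b2: {a,d} / {v}
  b3: {i,v} / {v}
  b4: {a,v} / ∅
  b5: {a,v} / ∅
  b6: {a,f,i} / {a,i}
  b7: {a,f} / ∅
  b8: {i} / {a,i}
  b9: {v} / {a,v}

Live sets:
  live b0: ∅→{f,v}
  live b1: {f,v}→{a,f,v}
  live b2: {v}→∅
  live b3: {a,f,v}→{a,f,i,v}
  live b4: {f,i}→{f,i,v}
  live b5: {f}→{f,v}
  live b6: {a,i}→∅
  live b7: {i,v}→{a,i,v}
  live b8: {a,i,v}→{a,v}
  live b9: {a,v}→∅

Interference:
  a↔{d,f,i,v}
  d↔{a,v}
  f↔{a,i,v}
  i↔{a,f,v}
  v↔{a,d,f,i}

Chromatic number:
  clique {a,f,i,v} ⇒ need ≥ 4
  assign a→r0 d→r2 f→r2 i→r3 v→r1 — no edge inside a register ⇒ χ ≤ 4
  χ = 4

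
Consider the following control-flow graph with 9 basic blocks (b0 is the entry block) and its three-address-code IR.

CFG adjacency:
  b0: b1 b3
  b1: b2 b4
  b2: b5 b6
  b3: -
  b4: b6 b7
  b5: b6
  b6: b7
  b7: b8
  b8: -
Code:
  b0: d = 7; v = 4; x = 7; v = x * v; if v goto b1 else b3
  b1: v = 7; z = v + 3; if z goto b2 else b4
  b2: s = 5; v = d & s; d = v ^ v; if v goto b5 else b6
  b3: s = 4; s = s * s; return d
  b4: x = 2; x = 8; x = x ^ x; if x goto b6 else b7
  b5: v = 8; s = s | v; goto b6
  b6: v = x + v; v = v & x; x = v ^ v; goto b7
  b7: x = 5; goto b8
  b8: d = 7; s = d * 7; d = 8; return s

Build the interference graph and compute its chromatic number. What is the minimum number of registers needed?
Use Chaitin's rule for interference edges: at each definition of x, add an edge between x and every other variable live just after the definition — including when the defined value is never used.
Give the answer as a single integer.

Block summaries:
  b0: {d,v,x} / ∅
  b1: {v,z} / ∅
  b2: {d,s,v} / {d}
  b3: {s} / {d}
  b4: {x} / ∅
  b5: {s,v} / {s}
  b6: {v,x} / {v,x}
  b7: {x} / ∅
  b8: {d,s} / ∅

Live sets:
  live b0: ∅→{d,x}
  live b1: {d,x}→{d,v,x}
  live b2: {d,x}→{s,v,x}
  live b3: {d}→∅
  live b4: {v}→{v,x}
  live b5: {s,x}→{v,x}
  live b6: {v,x}→∅
  live b7: ∅→∅
  live b8: ∅→∅

Interference:
  d: {s,v,x,z}
  s: {d,v,x}
  v: {d,s,x,z}
  x: {d,s,v,z}
  z: {d,v,x}

Colouring:
  clique {d,s,v,x} ⇒ need ≥ 4
  assign d→c0 s→c3 v→c1 x→c2 z→c3 — no edge inside a register ⇒ χ ≤ 4
  χ = 4

Answer: 4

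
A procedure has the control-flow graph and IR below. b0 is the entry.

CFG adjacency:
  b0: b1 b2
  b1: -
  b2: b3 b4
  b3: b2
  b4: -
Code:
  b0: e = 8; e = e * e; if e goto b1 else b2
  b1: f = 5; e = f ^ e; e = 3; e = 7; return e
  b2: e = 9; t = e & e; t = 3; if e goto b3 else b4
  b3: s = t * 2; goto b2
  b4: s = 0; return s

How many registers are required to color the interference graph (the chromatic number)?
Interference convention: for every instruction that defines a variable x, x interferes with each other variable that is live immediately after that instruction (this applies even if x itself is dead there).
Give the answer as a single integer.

Per-block:
  b0: {e} / ∅
  b1: {e,f} / {e}
  b2: {e,t} / ∅
  b3: {s} / {t}
  b4: {s} / ∅

Liveness:
  b0: in=∅ out={e}
  b1: in={e} out=∅
  b2: in=∅ out={t}
  b3: in={t} out=∅
  b4: in=∅ out=∅

Interfere edges:
  e: {f,t}
  f: {e}
  s: ∅
  t: {e}

Colouring:
  {e,f} pairwise interfere (2-clique) ⇒ χ ≥ 2
  2-colouring: R0={e,s}  R1={f,t}
  χ = 2

Answer: 2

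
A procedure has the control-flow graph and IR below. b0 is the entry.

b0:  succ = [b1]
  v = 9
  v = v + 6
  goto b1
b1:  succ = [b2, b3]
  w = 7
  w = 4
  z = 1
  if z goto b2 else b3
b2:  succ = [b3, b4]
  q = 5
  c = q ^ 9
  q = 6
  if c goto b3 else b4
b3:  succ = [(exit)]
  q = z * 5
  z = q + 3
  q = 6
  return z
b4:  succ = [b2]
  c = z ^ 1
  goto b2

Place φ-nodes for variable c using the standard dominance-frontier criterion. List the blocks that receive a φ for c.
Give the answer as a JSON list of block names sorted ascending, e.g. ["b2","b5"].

idom tree: b1←b0 b2←b1 b3←b1 b4←b2
Join-block Dom:
  b2: preds {b1,b4}: {b0,b1} ∩ {b0,b1,b2,b4} = {b0,b1}; idom=b1
  b3: preds {b1,b2}: {b0,b1} ∩ {b0,b1,b2} = {b0,b1}; idom=b1

DF derivation:
  b2←b1: walk · to b1
  b2←b4: walk b4→b2 to b1
  b3←b1: walk · to b1
  b3←b2: walk b2 to b1
  DF(b0)=∅
  DF(b1)=∅
  DF(b2)={b2,b3}
  DF(b3)=∅
  DF(b4)={b2}

φ for c: defs {b2,b4}
  DF⁺ = {b2,b3}

Answer: ["b2", "b3"]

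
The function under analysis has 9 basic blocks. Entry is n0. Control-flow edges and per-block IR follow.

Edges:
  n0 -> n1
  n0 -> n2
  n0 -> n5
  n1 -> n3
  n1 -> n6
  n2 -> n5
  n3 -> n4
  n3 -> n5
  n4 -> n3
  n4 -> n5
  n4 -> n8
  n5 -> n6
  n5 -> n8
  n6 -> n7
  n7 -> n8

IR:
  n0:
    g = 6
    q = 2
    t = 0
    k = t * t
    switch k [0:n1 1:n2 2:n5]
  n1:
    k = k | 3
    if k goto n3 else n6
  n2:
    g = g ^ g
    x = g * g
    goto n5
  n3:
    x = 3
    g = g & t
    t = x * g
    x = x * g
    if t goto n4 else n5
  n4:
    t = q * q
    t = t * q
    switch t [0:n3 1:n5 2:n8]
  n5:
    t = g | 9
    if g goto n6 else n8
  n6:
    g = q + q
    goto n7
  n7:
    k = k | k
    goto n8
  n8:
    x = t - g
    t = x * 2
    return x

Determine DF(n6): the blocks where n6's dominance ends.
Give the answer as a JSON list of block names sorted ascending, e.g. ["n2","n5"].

idom tree: n1←n0 n2←n0 n3←n1 n4←n3 n5←n0 n6←n0 n7←n6 n8←n0
Dom at joins:
  n3: preds {n1,n4}: {n0,n1} ∩ {n0,n1,n3,n4} = {n0,n1}; idom=n1
  n5: preds {n0,n2,n3,n4}: {n0} ∩ {n0,n2} ∩ {n0,n1,n3} ∩ {n0,n1,n3,n4} = {n0}; idom=n0
  n6: preds {n1,n5}: {n0,n1} ∩ {n0,n5} = {n0}; idom=n0
  n8: preds {n4,n5,n7}: {n0,n1,n3,n4} ∩ {n0,n5} ∩ {n0,n6,n7} = {n0}; idom=n0

Frontier:
  join n3 pred n1: · stop@n1
  join n3 pred n4: n4→n3 stop@n1
  join n5 pred n0: · stop@n0
  join n5 pred n2: n2 stop@n0
  join n5 pred n3: n3→n1 stop@n0
  join n5 pred n4: n4→n3→n1 stop@n0
  join n6 pred n1: n1 stop@n0
  join n6 pred n5: n5 stop@n0
  join n8 pred n4: n4→n3→n1 stop@n0
  join n8 pred n5: n5 stop@n0
  join n8 pred n7: n7→n6 stop@n0
  n0 → ∅
  n1 → {n5,n6,n8}
  n2 → {n5}
  n3 → {n3,n5,n8}
  n4 → {n3,n5,n8}
  n5 → {n6,n8}
  n6 → {n8}
  n7 → {n8}
  n8 → ∅

DF(n6) = ["n8"]

Answer: ["n8"]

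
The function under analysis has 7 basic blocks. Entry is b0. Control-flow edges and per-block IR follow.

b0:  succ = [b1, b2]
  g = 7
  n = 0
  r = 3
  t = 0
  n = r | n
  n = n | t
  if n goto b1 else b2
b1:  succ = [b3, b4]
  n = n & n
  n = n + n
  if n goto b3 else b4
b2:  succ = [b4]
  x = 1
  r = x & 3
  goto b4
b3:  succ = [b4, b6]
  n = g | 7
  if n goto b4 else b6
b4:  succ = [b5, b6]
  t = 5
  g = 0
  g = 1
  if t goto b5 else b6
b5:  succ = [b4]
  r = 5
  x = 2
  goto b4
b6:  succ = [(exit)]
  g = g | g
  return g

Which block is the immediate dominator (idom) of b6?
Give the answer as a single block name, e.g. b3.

Answer: b0

Analysis:
idom tree: b1←b0 b2←b0 b3←b1 b4←b0 b5←b4 b6←b0
Join-block Dom:
  b4: preds {b1,b2,b3,b5}: {b0,b1} ∩ {b0,b2} ∩ {b0,b1,b3} ∩ {b0,b4,b5} = {b0}; idom=b0
  b6: preds {b3,b4}: {b0,b1,b3} ∩ {b0,b4} = {b0}; idom=b0

idom(b6) = b0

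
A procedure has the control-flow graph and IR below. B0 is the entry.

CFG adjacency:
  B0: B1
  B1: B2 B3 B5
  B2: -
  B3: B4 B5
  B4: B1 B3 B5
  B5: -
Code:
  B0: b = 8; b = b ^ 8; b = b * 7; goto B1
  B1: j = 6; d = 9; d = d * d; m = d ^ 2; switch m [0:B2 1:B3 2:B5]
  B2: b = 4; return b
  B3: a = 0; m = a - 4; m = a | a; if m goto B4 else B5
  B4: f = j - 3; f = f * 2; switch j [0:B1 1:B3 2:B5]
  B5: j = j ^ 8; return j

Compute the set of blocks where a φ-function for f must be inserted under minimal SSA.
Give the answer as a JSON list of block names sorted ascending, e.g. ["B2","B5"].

Answer: ["B1", "B3", "B5"]

Analysis:
idom tree: B1←B0 B2←B1 B3←B1 B4←B3 B5←B1
Dom at joins:
  B1: preds {B0,B4}: {B0} ∩ {B0,B1,B3,B4} = {B0}; idom=B0
  B3: preds {B1,B4}: {B0,B1} ∩ {B0,B1,B3,B4} = {B0,B1}; idom=B1
  B5: preds {B1,B3,B4}: {B0,B1} ∩ {B0,B1,B3} ∩ {B0,B1,B3,B4} = {B0,B1}; idom=B1

DF derivation:
  join B1 pred B0: · stop@B0
  join B1 pred B4: B4→B3→B1 stop@B0
  join B3 pred B1: · stop@B1
  join B3 pred B4: B4→B3 stop@B1
  join B5 pred B1: · stop@B1
  join B5 pred B3: B3 stop@B1
  join B5 pred B4: B4→B3 stop@B1
  B0: DF=∅
  B1: DF={B1}
  B2: DF=∅
  B3: DF={B1,B3,B5}
  B4: DF={B1,B3,B5}
  B5: DF=∅

φ for f: defs {B4}
  DF⁺ = {B1,B3,B5}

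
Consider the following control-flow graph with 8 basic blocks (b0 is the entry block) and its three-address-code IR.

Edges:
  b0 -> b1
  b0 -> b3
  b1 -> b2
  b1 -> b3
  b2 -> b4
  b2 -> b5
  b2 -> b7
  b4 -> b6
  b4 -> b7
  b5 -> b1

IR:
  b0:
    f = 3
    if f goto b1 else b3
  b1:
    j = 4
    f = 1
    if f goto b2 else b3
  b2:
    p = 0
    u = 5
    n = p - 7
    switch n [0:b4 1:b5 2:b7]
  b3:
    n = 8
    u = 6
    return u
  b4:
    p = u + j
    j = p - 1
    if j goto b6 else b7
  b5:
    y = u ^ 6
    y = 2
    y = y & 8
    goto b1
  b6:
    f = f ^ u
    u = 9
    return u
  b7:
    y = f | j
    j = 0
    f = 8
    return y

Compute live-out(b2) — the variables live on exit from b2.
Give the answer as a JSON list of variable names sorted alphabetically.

Block summaries:
  b0: def={f} ue=∅
  b1: def={f,j} ue=∅
  b2: def={n,p,u} ue=∅
  b3: def={n,u} ue=∅
  b4: def={j,p} ue={j,u}
  b5: def={y} ue={u}
  b6: def={f,u} ue={f,u}
  b7: def={f,j,y} ue={f,j}

Backward fixpoint:
  b0: in=∅ out=∅
  b1: in=∅ out={f,j}
  b2: in={f,j} out={f,j,u}
  b3: in=∅ out=∅
  b4: in={f,j,u} out={f,j,u}
  b5: in={u} out=∅
  b6: in={f,u} out=∅
  b7: in={f,j} out=∅

live-out(b2) = ["f", "j", "u"]

Answer: ["f", "j", "u"]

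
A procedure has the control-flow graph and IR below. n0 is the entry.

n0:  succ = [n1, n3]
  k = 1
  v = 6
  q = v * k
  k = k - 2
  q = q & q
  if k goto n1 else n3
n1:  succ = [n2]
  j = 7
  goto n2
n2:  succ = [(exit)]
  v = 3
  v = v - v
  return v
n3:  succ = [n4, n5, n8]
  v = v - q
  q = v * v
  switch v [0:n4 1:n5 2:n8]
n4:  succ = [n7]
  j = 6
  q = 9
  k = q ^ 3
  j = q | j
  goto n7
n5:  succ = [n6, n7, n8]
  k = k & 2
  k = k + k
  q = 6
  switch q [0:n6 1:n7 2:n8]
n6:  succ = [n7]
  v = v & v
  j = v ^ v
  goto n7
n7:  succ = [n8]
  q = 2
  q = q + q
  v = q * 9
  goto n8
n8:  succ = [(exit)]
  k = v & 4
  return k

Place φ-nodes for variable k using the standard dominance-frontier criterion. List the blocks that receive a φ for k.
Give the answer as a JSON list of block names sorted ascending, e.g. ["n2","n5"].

Answer: ["n7", "n8"]

Derivation:
idom tree: n1←n0 n2←n1 n3←n0 n4←n3 n5←n3 n6←n5 n7←n3 n8←n3
Dom∩ at merges:
  n7: preds {n4,n5,n6}: {n0,n3,n4} ∩ {n0,n3,n5} ∩ {n0,n3,n5,n6} = {n0,n3}; idom=n3
  n8: preds {n3,n5,n7}: {n0,n3} ∩ {n0,n3,n5} ∩ {n0,n3,n7} = {n0,n3}; idom=n3

Frontier:
  join n7 pred n4: n4 stop@n3
  join n7 pred n5: n5 stop@n3
  join n7 pred n6: n6→n5 stop@n3
  join n8 pred n3: · stop@n3
  join n8 pred n5: n5 stop@n3
  join n8 pred n7: n7 stop@n3
  n0: DF=∅
  n1: DF=∅
  n2: DF=∅
  n3: DF=∅
  n4: DF={n7}
  n5: DF={n7,n8}
  n6: DF={n7}
  n7: DF={n8}
  n8: DF=∅

φ for k: defs {n0,n4,n5,n8}
  DF⁺ = {n7,n8}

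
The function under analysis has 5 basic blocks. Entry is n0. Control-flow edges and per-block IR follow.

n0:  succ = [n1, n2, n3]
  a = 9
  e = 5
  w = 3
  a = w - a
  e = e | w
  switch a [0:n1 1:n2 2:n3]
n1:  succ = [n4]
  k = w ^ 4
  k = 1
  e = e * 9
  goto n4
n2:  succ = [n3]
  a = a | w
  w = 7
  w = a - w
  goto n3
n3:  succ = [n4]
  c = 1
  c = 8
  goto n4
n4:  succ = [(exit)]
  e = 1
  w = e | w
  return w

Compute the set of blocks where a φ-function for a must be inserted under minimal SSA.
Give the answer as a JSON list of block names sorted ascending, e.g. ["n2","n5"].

Answer: ["n3", "n4"]

Analysis:
idom tree: n1←n0 n2←n0 n3←n0 n4←n0
Dom∩ at merges:
  n3: preds {n0,n2}: {n0} ∩ {n0,n2} = {n0}; idom=n0
  n4: preds {n1,n3}: {n0,n1} ∩ {n0,n3} = {n0}; idom=n0

DF walk-up:
  join n3 pred n0: · stop@n0
  join n3 pred n2: n2 stop@n0
  join n4 pred n1: n1 stop@n0
  join n4 pred n3: n3 stop@n0
  DF(n0)=∅
  DF(n1)={n4}
  DF(n2)={n3}
  DF(n3)={n4}
  DF(n4)=∅

φ for a: defs {n0,n2}
  DF⁺ = {n3,n4}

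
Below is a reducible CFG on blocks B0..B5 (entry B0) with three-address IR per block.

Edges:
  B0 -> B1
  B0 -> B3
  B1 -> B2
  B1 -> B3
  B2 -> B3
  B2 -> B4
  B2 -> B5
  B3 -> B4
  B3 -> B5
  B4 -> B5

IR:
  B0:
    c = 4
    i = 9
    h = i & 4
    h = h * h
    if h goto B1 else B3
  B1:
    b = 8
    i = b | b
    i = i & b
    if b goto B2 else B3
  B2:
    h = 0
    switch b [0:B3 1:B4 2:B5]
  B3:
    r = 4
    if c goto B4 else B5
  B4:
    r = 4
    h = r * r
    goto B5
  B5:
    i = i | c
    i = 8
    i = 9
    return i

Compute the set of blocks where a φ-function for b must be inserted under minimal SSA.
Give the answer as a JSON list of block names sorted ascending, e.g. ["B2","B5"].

Answer: ["B3", "B4", "B5"]

Analysis:
idom tree: B1←B0 B2←B1 B3←B0 B4←B0 B5←B0
Dom∩ at merges:
  B3: preds {B0,B1,B2}: {B0} ∩ {B0,B1} ∩ {B0,B1,B2} = {B0}; idom=B0
  B4: preds {B2,B3}: {B0,B1,B2} ∩ {B0,B3} = {B0}; idom=B0
  B5: preds {B2,B3,B4}: {B0,B1,B2} ∩ {B0,B3} ∩ {B0,B4} = {B0}; idom=B0

DF walk-up:
  B3←B0: walk · to B0
  B3←B1: walk B1 to B0
  B3←B2: walk B2→B1 to B0
  B4←B2: walk B2→B1 to B0
  B4←B3: walk B3 to B0
  B5←B2: walk B2→B1 to B0
  B5←B3: walk B3 to B0
  B5←B4: walk B4 to B0
  B0: DF=∅
  B1: DF={B3,B4,B5}
  B2: DF={B3,B4,B5}
  B3: DF={B4,B5}
  B4: DF={B5}
  B5: DF=∅

φ for b: defs {B1}
  DF⁺ = {B3,B4,B5}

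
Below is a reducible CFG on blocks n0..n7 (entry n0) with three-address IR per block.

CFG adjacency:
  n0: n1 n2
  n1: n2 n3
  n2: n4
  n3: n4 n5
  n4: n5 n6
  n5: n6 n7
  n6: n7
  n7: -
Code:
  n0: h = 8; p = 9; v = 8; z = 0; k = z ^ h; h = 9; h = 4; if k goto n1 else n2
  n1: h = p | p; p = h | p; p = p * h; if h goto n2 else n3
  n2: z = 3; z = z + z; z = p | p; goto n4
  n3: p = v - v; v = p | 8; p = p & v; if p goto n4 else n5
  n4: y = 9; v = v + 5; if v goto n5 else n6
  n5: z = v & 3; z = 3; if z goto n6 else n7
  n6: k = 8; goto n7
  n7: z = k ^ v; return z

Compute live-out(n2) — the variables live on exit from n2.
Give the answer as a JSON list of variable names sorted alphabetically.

Answer: ["k", "v"]

Analysis:
Block summaries:
  n0: def={h,k,p,v,z} ue=∅
  n1: def={h,p} ue={p}
  n2: def={z} ue={p}
  n3: def={p,v} ue={v}
  n4: def={v,y} ue={v}
  n5: def={z} ue={v}
  n6: def={k} ue=∅
  n7: def={z} ue={k,v}

Liveness:
  n0 li=∅ lo={k,p,v}
  n1 li={k,p,v} lo={k,p,v}
  n2 li={k,p,v} lo={k,v}
  n3 li={k,v} lo={k,v}
  n4 li={k,v} lo={k,v}
  n5 li={k,v} lo={k,v}
  n6 li={v} lo={k,v}
  n7 li={k,v} lo=∅

live-out(n2) = ["k", "v"]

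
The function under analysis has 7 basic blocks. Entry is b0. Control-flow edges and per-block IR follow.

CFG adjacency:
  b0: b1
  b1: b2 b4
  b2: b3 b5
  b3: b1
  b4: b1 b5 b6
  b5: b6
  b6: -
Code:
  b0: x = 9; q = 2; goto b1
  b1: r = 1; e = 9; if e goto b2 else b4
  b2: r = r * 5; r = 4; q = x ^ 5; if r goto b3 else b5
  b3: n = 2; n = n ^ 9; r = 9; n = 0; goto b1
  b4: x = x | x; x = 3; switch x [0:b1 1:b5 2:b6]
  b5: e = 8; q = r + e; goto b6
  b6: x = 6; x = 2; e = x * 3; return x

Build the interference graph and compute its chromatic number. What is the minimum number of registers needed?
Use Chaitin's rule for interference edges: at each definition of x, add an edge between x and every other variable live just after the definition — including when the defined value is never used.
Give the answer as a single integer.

Answer: 3

Working:
Per-block:
  b0: {q,x} / ∅
  b1: {e,r} / ∅
  b2: {q,r} / {r,x}
  b3: {n,r} / ∅
  b4: {x} / {x}
  b5: {e,q} / {r}
  b6: {e,x} / ∅

Backward fixpoint:
  b0 li=∅ lo={x}
  b1 li={x} lo={r,x}
  b2 li={r,x} lo={r,x}
  b3 li={x} lo={x}
  b4 li={r,x} lo={r,x}
  b5 li={r} lo=∅
  b6 li=∅ lo=∅

Conflict graph:
  e — {r,x}
  n — {x}
  q — {r,x}
  r — {e,q,x}
  x — {e,n,q,r}

Chromatic number:
  clique {e,r,x} ⇒ need ≥ 3
  3-colouring: R0={x}  R1={n,r}  R2={e,q}
  χ = 3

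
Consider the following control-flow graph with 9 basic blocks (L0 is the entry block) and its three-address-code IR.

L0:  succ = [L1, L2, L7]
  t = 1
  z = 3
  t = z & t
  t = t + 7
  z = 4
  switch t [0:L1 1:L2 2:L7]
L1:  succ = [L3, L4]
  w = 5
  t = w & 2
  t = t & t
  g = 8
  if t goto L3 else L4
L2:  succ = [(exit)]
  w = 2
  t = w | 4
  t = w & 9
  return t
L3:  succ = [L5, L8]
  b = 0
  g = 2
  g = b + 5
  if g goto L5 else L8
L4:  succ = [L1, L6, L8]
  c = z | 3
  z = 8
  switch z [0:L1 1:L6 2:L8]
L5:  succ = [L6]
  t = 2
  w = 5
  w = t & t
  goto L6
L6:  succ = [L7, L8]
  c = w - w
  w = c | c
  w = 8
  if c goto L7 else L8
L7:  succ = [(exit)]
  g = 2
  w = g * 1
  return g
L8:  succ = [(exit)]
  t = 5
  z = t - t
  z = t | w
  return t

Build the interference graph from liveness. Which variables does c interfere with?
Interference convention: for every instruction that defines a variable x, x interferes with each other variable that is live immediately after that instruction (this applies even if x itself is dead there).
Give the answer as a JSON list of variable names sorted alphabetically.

Per-block:
  L0: def={t,z} ue=∅
  L1: def={g,t,w} ue=∅
  L2: def={t,w} ue=∅
  L3: def={b,g} ue=∅
  L4: def={c,z} ue={z}
  L5: def={t,w} ue=∅
  L6: def={c,w} ue={w}
  L7: def={g,w} ue=∅
  L8: def={t,z} ue={w}

Liveness:
  live L0: ∅→{z}
  live L1: {z}→{w,z}
  live L2: ∅→∅
  live L3: {w}→{w}
  live L4: {w,z}→{w,z}
  live L5: ∅→{w}
  live L6: {w}→{w}
  live L7: ∅→∅
  live L8: {w}→∅

Interfere edges:
  b — {g,w}
  c — {w}
  g — {b,t,w,z}
  t — {g,w,z}
  w — {b,c,g,t,z}
  z — {g,t,w}

N(c) = ["w"]

Answer: ["w"]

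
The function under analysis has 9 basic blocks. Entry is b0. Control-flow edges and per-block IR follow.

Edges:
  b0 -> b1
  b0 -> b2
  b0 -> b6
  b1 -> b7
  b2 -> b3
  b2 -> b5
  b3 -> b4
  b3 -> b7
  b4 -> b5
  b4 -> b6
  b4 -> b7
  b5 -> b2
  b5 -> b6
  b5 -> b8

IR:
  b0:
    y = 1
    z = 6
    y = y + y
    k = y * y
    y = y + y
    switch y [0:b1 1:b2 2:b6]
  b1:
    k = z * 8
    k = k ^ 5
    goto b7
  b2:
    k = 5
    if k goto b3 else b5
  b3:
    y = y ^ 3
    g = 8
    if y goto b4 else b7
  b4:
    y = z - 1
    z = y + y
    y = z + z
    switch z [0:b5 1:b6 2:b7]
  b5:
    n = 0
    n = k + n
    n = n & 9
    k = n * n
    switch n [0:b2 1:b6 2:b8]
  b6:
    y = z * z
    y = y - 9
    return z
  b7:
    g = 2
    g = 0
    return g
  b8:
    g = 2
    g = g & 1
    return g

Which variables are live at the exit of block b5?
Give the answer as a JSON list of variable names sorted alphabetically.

Per-block:
  b0 def {k,y,z} use ∅
  b1 def {k} use {z}
  b2 def {k} use ∅
  b3 def {g,y} use {y}
  b4 def {y,z} use {z}
  b5 def {k,n} use {k}
  b6 def {y} use {z}
  b7 def {g} use ∅
  b8 def {g} use ∅

Liveness:
  live b0: ∅→{y,z}
  live b1: {z}→∅
  live b2: {y,z}→{k,y,z}
  live b3: {k,y,z}→{k,z}
  live b4: {k,z}→{k,y,z}
  live b5: {k,y,z}→{y,z}
  live b6: {z}→∅
  live b7: ∅→∅
  live b8: ∅→∅

live-out(b5) = ["y", "z"]

Answer: ["y", "z"]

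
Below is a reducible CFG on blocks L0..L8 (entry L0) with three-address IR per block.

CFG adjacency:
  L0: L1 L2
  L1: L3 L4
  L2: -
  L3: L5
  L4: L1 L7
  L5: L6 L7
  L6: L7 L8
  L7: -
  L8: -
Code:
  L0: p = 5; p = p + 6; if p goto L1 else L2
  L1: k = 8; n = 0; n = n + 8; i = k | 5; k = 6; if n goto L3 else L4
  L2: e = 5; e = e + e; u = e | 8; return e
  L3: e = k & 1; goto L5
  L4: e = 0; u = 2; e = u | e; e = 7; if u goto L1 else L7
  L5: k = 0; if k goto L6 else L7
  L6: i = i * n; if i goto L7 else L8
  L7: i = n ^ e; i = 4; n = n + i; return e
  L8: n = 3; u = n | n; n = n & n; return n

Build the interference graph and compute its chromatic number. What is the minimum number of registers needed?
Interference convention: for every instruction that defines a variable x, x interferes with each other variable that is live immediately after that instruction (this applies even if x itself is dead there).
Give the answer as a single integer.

Answer: 4

Working:
Per-block:
  L0: {p} / ∅
  L1: {i,k,n} / ∅
  L2: {e,u} / ∅
  L3: {e} / {k}
  L4: {e,u} / ∅
  L5: {k} / ∅
  L6: {i} / {i,n}
  L7: {i,n} / {e,n}
  L8: {n,u} / ∅

Live sets:
  L0 li=∅ lo=∅
  L1 li=∅ lo={i,k,n}
  L2 li=∅ lo=∅
  L3 li={i,k,n} lo={e,i,n}
  L4 li={n} lo={e,n}
  L5 li={e,i,n} lo={e,i,n}
  L6 li={e,i,n} lo={e,n}
  L7 li={e,n} lo=∅
  L8 li=∅ lo=∅

Interfere edges:
  e: {i,k,n,u}
  i: {e,k,n}
  k: {e,i,n}
  n: {e,i,k,u}
  p: ∅
  u: {e,n}

Chromatic number:
  clique {e,i,k,n} ⇒ need ≥ 4
  4-colouring: R0={e,p}  R1={n}  R2={i,u}  R3={k}
  χ = 4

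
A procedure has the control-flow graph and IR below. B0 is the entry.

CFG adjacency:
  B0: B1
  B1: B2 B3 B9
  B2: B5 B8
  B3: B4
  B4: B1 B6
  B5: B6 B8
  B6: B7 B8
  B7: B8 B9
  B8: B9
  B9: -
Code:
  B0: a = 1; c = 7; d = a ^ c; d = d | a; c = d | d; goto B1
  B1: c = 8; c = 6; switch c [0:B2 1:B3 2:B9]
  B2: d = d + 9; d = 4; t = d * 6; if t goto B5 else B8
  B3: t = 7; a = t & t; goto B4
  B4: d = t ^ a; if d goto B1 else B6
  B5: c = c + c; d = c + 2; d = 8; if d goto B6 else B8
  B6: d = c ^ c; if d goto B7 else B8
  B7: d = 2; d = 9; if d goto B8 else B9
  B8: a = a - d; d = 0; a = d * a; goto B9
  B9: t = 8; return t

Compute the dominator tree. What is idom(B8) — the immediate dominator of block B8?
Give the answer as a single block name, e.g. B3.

idom tree: B1←B0 B2←B1 B3←B1 B4←B3 B5←B2 B6←B1 B7←B6 B8←B1 B9←B1
Dom∩ at merges:
  B1: preds {B0,B4}: {B0} ∩ {B0,B1,B3,B4} = {B0}; idom=B0
  B6: preds {B4,B5}: {B0,B1,B3,B4} ∩ {B0,B1,B2,B5} = {B0,B1}; idom=B1
  B8: preds {B2,B5,B6,B7}: {B0,B1,B2} ∩ {B0,B1,B2,B5} ∩ {B0,B1,B6} ∩ {B0,B1,B6,B7} = {B0,B1}; idom=B1
  B9: preds {B1,B7,B8}: {B0,B1} ∩ {B0,B1,B6,B7} ∩ {B0,B1,B8} = {B0,B1}; idom=B1

idom(B8) = B1

Answer: B1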